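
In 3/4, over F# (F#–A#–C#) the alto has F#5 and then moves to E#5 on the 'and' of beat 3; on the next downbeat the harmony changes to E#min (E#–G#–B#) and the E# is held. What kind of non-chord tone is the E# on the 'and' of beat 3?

The harmony at that moment is F# major triad (F#, A#, C#); E#5 is not a chord tone.
It is approached by step down from F#5 and then sustained as the same pitch into the next harmony.
Arriving early and becoming a chord tone when the harmony changes — an anticipation.

Anticipation.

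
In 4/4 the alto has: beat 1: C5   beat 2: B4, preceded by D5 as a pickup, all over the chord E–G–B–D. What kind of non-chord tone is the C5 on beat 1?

The harmony at that moment is E minor seventh chord (E, G, B, D); C5 is not a chord tone.
It is approached by step down from D5 and left by step down to B4.
Step in, step out in the same direction — a passing tone.

Passing tone.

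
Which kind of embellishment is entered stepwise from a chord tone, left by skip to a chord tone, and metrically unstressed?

Approach: by step. Departure: by leap. Metric position: weak.
Step in, leap out, from a weak position — an escape tone (échappée). (It is the mirror image of the appoggiatura, which leaps in and steps out on a strong beat.)

Escape tone.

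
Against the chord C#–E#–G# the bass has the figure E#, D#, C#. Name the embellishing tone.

The harmony at that moment is C# major triad (C#, E#, G#); D# is not a chord tone.
It is approached by step down from E# and left by step down to C#.
Step in, step out in the same direction — a passing tone.

D# is a passing tone.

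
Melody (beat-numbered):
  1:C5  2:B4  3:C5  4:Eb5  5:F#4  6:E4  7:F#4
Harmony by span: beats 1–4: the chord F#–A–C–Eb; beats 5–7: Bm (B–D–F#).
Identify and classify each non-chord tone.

B4 (beat 2) — neighbor tone; E4 (beat 6) — neighbor tone.

The harmony at that moment is F# diminished seventh chord (F#, A, C, Eb); B4 is not a chord tone.
It is approached by step down from C5 and left by step up to C5.
Step away and step back to the same note — a neighbor tone (lower neighbor).
The harmony at that moment is B minor triad (B, D, F#); E4 is not a chord tone.
It is approached by step down from F#4 and left by step up to F#4.
Step away and step back to the same note — a neighbor tone (lower neighbor).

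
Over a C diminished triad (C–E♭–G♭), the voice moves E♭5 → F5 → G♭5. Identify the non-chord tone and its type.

The harmony at that moment is C diminished triad (C, E♭, G♭); F5 is not a chord tone.
It is approached by step up from E♭5 and left by step up to G♭5.
Step in, step out in the same direction — a passing tone.

F5 is a passing tone.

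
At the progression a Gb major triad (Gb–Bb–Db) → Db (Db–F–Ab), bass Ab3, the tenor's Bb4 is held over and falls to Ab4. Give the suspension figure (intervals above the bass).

9–8 suspension.

At the second chord the bass is Ab3. The suspended Bb4 lies a ninth above the bass; after resolving down by step to Ab4, the interval above the bass becomes an octave.
Suspension figures are named by those two intervals: 9–8.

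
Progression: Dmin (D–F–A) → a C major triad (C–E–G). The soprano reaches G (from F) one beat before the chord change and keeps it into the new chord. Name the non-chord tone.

G is an anticipation.

The harmony at that moment is D minor triad (D, F, A); G is not a chord tone.
It is approached by step up from F and then sustained as the same pitch into the next harmony.
Arriving early and becoming a chord tone when the harmony changes — an anticipation.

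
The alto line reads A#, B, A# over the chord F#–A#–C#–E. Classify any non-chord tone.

B is a neighbor tone.

The harmony at that moment is F# dominant seventh chord (F#, A#, C#, E); B is not a chord tone.
It is approached by step up from A# and left by step down to A#.
Step away and step back to the same note — a neighbor tone (upper neighbor).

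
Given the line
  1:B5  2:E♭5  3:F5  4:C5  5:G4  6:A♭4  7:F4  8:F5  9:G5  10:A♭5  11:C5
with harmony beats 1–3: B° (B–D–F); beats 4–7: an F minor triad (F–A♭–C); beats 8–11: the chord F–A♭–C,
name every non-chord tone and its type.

The harmony at that moment is B diminished triad (B, D, F); E♭5 is not a chord tone.
It is approached by leap down from B5 and left by step up to F5.
Leap in, step out — an appoggiatura.
The harmony at that moment is F minor triad (F, A♭, C); G4 is not a chord tone.
It is approached by leap down from C5 and left by step up to A♭4.
Leap in, step out — an appoggiatura.
The harmony at that moment is F minor triad (F, A♭, C); G5 is not a chord tone.
It is approached by step up from F5 and left by step up to A♭5.
Step in, step out in the same direction — a passing tone.

E♭5 (beat 2) — appoggiatura; G4 (beat 5) — appoggiatura; G5 (beat 9) — passing tone.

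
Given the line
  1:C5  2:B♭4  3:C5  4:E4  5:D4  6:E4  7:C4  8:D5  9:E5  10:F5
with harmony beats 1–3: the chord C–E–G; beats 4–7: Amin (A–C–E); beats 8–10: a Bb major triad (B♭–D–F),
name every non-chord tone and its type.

B♭4 (beat 2) — neighbor tone; D4 (beat 5) — neighbor tone; E5 (beat 9) — passing tone.

The harmony at that moment is C major triad (C, E, G); B♭4 is not a chord tone.
It is approached by step down from C5 and left by step up to C5.
Step away and step back to the same note — a neighbor tone (lower neighbor).
The harmony at that moment is A minor triad (A, C, E); D4 is not a chord tone.
It is approached by step down from E4 and left by step up to E4.
Step away and step back to the same note — a neighbor tone (lower neighbor).
The harmony at that moment is B♭ major triad (B♭, D, F); E5 is not a chord tone.
It is approached by step up from D5 and left by step up to F5.
Step in, step out in the same direction — a passing tone.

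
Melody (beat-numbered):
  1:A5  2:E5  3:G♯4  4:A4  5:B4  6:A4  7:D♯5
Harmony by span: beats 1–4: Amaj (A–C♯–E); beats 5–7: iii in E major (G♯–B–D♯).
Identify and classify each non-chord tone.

G♯4 (beat 3) — appoggiatura; A4 (beat 6) — escape tone.

The harmony at that moment is A major triad (A, C♯, E); G♯4 is not a chord tone.
It is approached by leap down from E5 and left by step up to A4.
Leap in, step out — an appoggiatura.
The harmony at that moment is G♯ minor triad (G♯, B, D♯); A4 is not a chord tone.
It is approached by step down from B4 and left by leap up to D♯5.
Step in, leap out — an escape tone.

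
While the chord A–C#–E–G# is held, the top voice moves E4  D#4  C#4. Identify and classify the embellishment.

D#4 is a passing tone.

The harmony at that moment is A major seventh chord (A, C#, E, G#); D#4 is not a chord tone.
It is approached by step down from E4 and left by step down to C#4.
Step in, step out in the same direction — a passing tone.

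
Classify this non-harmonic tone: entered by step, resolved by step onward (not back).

Approach: by step. Departure: by step, continuing in the same direction.
Stepwise on both sides with no change of direction means the note fills in the space between two different chord tones — a passing tone. (Had it turned back to its starting note it would be a neighbor tone instead.)

Passing tone.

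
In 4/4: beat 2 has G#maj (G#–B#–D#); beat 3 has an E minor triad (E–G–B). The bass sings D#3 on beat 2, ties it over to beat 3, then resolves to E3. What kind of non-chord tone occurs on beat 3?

Retardation.

The harmony at that moment is E minor triad (E, G, B); D#3 is not a chord tone.
It is held over (the same pitch as the preceding D#3) and left by step up to E3.
Held over from the previous chord and resolving up by step — a retardation.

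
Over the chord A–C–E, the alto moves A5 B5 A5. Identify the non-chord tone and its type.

B5 is a neighbor tone.

The harmony at that moment is A minor triad (A, C, E); B5 is not a chord tone.
It is approached by step up from A5 and left by step down to A5.
Step away and step back to the same note — a neighbor tone (upper neighbor).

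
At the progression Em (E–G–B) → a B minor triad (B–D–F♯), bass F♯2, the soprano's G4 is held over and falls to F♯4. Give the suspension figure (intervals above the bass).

9–8 suspension.

At the second chord the bass is F♯2. The suspended G4 lies a ninth above the bass; after resolving down by step to F♯4, the interval above the bass becomes an octave.
Suspension figures are named by those two intervals: 9–8.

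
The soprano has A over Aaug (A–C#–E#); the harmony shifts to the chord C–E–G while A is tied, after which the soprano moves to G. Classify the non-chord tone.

The harmony at that moment is C major triad (C, E, G); A is not a chord tone.
It is held over (the same pitch as the preceding A) and left by step down to G.
Held over from the previous chord and resolving down by step — a suspension.

A is a suspension.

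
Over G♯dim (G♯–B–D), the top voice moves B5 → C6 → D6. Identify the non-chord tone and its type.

C6 is a passing tone.

The harmony at that moment is G♯ diminished triad (G♯, B, D); C6 is not a chord tone.
It is approached by step up from B5 and left by step up to D6.
Step in, step out in the same direction — a passing tone.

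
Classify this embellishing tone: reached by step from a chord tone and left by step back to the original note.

Neighbor tone.

Approach: by step. Departure: by step in the opposite direction, back to the starting pitch.
Stepwise on both sides but reversing to return to the same chord tone — a neighbor tone. (Had it continued onward in the same direction it would be a passing tone instead.)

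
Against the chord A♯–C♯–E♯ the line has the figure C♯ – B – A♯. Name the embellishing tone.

B is a passing tone.

The harmony at that moment is A♯ minor triad (A♯, C♯, E♯); B is not a chord tone.
It is approached by step down from C♯ and left by step down to A♯.
Step in, step out in the same direction — a passing tone.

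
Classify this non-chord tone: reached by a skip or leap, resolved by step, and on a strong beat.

Appoggiatura.

Approach: by leap. Departure: by step. Metric position: strong.
Leap in, step out, in a metrically strong position — an appoggiatura. (It is the mirror image of the escape tone, which steps in and leaps out from a weak position.)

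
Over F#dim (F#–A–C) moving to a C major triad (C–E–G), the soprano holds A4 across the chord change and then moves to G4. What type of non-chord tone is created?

A4 is a suspension.

The harmony at that moment is C major triad (C, E, G); A4 is not a chord tone.
It is held over (the same pitch as the preceding A4) and left by step down to G4.
Held over from the previous chord and resolving down by step — a suspension.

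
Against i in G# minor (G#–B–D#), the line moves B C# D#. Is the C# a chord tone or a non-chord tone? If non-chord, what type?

The harmony at that moment is G# minor triad (G#, B, D#); C# is not a chord tone.
It is approached by step up from B and left by step up to D#.
Step in, step out in the same direction — a passing tone.

Non-chord tone — a passing tone.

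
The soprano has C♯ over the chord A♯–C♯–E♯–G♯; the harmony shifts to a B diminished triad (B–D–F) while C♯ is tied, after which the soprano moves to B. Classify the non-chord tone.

C♯ is a suspension.

The harmony at that moment is B diminished triad (B, D, F); C♯ is not a chord tone.
It is held over (the same pitch as the preceding C♯) and left by step down to B.
Held over from the previous chord and resolving down by step — a suspension.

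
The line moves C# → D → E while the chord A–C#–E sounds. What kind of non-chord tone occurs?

D is a passing tone.

The harmony at that moment is A major triad (A, C#, E); D is not a chord tone.
It is approached by step up from C# and left by step up to E.
Step in, step out in the same direction — a passing tone.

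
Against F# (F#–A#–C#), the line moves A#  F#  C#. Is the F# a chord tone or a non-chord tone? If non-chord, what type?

F# major triad contains F#, A#, C#; F# is the root, so it is a chord tone.

Chord tone (the root of F# major triad).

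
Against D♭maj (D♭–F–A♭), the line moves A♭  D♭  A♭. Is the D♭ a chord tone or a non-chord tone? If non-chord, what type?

Db major triad contains D♭, F, A♭; D♭ is the root, so it is a chord tone.

Chord tone (the root of Db major triad).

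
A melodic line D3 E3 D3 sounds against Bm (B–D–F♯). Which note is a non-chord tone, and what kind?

E3 is a neighbor tone.

The harmony at that moment is B minor triad (B, D, F♯); E3 is not a chord tone.
It is approached by step up from D3 and left by step down to D3.
Step away and step back to the same note — a neighbor tone (upper neighbor).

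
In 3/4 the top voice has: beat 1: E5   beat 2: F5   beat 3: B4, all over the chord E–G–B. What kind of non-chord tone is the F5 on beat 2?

The harmony at that moment is E minor triad (E, G, B); F5 is not a chord tone.
It is approached by step up from E5 and left by leap down to B4.
Step in, leap out, on a weak beat — an escape tone.

Escape tone.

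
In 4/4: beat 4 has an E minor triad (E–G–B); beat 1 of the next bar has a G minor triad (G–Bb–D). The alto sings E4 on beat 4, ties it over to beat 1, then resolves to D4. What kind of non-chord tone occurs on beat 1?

Suspension.

The harmony at that moment is G minor triad (G, Bb, D); E4 is not a chord tone.
It is held over (the same pitch as the preceding E4) and left by step down to D4.
Held over from the previous chord and resolving down by step — a suspension.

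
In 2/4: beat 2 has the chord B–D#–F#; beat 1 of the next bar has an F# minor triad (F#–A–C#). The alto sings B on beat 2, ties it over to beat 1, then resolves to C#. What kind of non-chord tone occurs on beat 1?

The harmony at that moment is F# minor triad (F#, A, C#); B is not a chord tone.
It is held over (the same pitch as the preceding B) and left by step up to C#.
Held over from the previous chord and resolving up by step — a retardation.

Retardation.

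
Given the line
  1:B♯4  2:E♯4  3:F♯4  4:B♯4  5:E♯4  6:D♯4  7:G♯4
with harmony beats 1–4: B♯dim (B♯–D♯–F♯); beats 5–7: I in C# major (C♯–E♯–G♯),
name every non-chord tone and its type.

E♯4 (beat 2) — appoggiatura; D♯4 (beat 6) — escape tone.

The harmony at that moment is B♯ diminished triad (B♯, D♯, F♯); E♯4 is not a chord tone.
It is approached by leap down from B♯4 and left by step up to F♯4.
Leap in, step out — an appoggiatura.
The harmony at that moment is C♯ major triad (C♯, E♯, G♯); D♯4 is not a chord tone.
It is approached by step down from E♯4 and left by leap up to G♯4.
Step in, leap out — an escape tone.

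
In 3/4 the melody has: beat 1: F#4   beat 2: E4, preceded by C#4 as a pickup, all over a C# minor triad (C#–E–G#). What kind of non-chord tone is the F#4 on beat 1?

The harmony at that moment is C# minor triad (C#, E, G#); F#4 is not a chord tone.
It is approached by leap up from C#4 and left by step down to E4.
Leap in, step out, metrically accented — an appoggiatura.

Appoggiatura.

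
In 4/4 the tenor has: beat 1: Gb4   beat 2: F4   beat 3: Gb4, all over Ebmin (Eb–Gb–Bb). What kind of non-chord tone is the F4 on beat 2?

Lower neighbor tone.

The harmony at that moment is Eb minor triad (Eb, Gb, Bb); F4 is not a chord tone.
It is approached by step down from Gb4 and left by step up to Gb4.
Step away and step back to the same note — a neighbor tone (lower neighbor).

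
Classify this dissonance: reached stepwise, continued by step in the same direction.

Passing tone.

Approach: by step. Departure: by step, continuing in the same direction.
Stepwise on both sides with no change of direction means the note fills in the space between two different chord tones — a passing tone. (Had it turned back to its starting note it would be a neighbor tone instead.)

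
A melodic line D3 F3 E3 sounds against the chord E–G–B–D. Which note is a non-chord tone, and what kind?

The harmony at that moment is E minor seventh chord (E, G, B, D); F3 is not a chord tone.
It is approached by leap up from D3 and left by step down to E3.
Leap in, step out — an appoggiatura.

F3 is an appoggiatura.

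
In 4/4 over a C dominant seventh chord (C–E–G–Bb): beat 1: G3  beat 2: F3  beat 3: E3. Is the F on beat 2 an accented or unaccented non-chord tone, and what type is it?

The harmony at that moment is C dominant seventh chord (C, E, G, Bb); F3 is not a chord tone.
It is approached by step down from G3 and left by step down to E3.
Step in, step out in the same direction — a passing tone.
It falls on a weak beat, so it is unaccented.

Unaccented passing tone.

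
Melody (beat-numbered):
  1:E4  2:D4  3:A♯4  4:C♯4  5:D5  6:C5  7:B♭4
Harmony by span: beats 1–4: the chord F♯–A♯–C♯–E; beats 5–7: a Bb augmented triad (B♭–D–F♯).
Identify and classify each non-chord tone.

The harmony at that moment is F♯ dominant seventh chord (F♯, A♯, C♯, E); D4 is not a chord tone.
It is approached by step down from E4 and left by leap up to A♯4.
Step in, leap out — an escape tone.
The harmony at that moment is B♭ augmented triad (B♭, D, F♯); C5 is not a chord tone.
It is approached by step down from D5 and left by step down to B♭4.
Step in, step out in the same direction — a passing tone.

D4 (beat 2) — escape tone; C5 (beat 6) — passing tone.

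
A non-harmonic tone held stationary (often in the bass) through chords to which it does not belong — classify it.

Approach: none. Departure: none — a single pitch is sustained while the chords change around it, passing through harmonies that do not contain it.
No melodic motion at all; the dissonance is created entirely by the moving harmonies against the stationary note — a pedal tone (pedal point).

Pedal tone.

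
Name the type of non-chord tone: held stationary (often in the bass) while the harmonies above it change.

Pedal tone.

Approach: none. Departure: none — a single pitch is sustained while the chords change around it, passing through harmonies that do not contain it.
No melodic motion at all; the dissonance is created entirely by the moving harmonies against the stationary note — a pedal tone (pedal point).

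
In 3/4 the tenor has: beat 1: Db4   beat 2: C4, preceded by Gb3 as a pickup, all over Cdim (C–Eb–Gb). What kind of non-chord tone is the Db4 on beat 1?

Appoggiatura.

The harmony at that moment is C diminished triad (C, Eb, Gb); Db4 is not a chord tone.
It is approached by leap up from Gb3 and left by step down to C4.
Leap in, step out, metrically accented — an appoggiatura.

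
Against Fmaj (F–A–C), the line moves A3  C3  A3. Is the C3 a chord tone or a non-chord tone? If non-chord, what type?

F major triad contains F, A, C; C is the fifth, so it is a chord tone.

Chord tone (the fifth of F major triad).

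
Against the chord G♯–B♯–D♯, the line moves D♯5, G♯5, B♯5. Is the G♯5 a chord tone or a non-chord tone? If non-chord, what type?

G# major triad contains G♯, B♯, D♯; G♯ is the root, so it is a chord tone.

Chord tone (the root of G# major triad).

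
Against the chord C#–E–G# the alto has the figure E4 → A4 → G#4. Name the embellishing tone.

The harmony at that moment is C# minor triad (C#, E, G#); A4 is not a chord tone.
It is approached by leap up from E4 and left by step down to G#4.
Leap in, step out — an appoggiatura.

A4 is an appoggiatura.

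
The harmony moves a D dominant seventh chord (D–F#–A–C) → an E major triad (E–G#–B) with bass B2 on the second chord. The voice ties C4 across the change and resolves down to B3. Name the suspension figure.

At the second chord the bass is B2. The suspended C4 lies a ninth above the bass; after resolving down by step to B3, the interval above the bass becomes an octave.
Suspension figures are named by those two intervals: 9–8.

9–8 suspension.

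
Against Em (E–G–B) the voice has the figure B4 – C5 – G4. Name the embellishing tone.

C5 is an escape tone.

The harmony at that moment is E minor triad (E, G, B); C5 is not a chord tone.
It is approached by step up from B4 and left by leap down to G4.
Step in, leap out — an escape tone.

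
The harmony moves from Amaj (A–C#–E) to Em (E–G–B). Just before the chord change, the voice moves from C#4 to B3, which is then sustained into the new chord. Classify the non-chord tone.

B3 is an anticipation.

The harmony at that moment is A major triad (A, C#, E); B3 is not a chord tone.
It is approached by step down from C#4 and then sustained as the same pitch into the next harmony.
Arriving early and becoming a chord tone when the harmony changes — an anticipation.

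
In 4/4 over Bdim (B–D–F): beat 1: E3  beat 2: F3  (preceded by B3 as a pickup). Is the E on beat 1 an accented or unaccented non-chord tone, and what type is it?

Accented appoggiatura.

The harmony at that moment is B diminished triad (B, D, F); E3 is not a chord tone.
It is approached by leap down from B3 and left by step up to F3.
Leap in, step out — an appoggiatura.
It falls on the downbeat, so it is accented.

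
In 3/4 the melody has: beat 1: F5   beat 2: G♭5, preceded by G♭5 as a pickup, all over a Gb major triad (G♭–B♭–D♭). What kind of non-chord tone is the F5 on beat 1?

Lower neighbor tone.

The harmony at that moment is G♭ major triad (G♭, B♭, D♭); F5 is not a chord tone.
It is approached by step down from G♭5 and left by step up to G♭5.
Step away and step back to the same note — a neighbor tone (lower neighbor).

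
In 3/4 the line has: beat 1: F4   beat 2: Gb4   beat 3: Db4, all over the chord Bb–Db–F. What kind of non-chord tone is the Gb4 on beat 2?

The harmony at that moment is Bb minor triad (Bb, Db, F); Gb4 is not a chord tone.
It is approached by step up from F4 and left by leap down to Db4.
Step in, leap out, on a weak beat — an escape tone.

Escape tone.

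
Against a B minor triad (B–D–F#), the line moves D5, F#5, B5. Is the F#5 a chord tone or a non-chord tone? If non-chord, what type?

B minor triad contains B, D, F#; F# is the fifth, so it is a chord tone.

Chord tone (the fifth of B minor triad).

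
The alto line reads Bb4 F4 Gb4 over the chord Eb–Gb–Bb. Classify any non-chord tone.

The harmony at that moment is Eb minor triad (Eb, Gb, Bb); F4 is not a chord tone.
It is approached by leap down from Bb4 and left by step up to Gb4.
Leap in, step out — an appoggiatura.

F4 is an appoggiatura.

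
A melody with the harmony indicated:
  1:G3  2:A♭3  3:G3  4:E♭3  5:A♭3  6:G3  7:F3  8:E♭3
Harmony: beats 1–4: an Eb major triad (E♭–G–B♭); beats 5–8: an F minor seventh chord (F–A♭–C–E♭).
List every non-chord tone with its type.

A♭3 (beat 2) — neighbor tone; G3 (beat 6) — passing tone.

The harmony at that moment is E♭ major triad (E♭, G, B♭); A♭3 is not a chord tone.
It is approached by step up from G3 and left by step down to G3.
Step away and step back to the same note — a neighbor tone (upper neighbor).
The harmony at that moment is F minor seventh chord (F, A♭, C, E♭); G3 is not a chord tone.
It is approached by step down from A♭3 and left by step down to F3.
Step in, step out in the same direction — a passing tone.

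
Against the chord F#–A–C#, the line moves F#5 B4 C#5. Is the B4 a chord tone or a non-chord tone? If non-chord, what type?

Non-chord tone — an appoggiatura.

The harmony at that moment is F# minor triad (F#, A, C#); B4 is not a chord tone.
It is approached by leap down from F#5 and left by step up to C#5.
Leap in, step out — an appoggiatura.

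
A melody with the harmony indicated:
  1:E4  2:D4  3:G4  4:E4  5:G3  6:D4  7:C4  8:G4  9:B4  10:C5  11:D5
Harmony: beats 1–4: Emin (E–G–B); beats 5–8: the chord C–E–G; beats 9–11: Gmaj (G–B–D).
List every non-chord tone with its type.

The harmony at that moment is E minor triad (E, G, B); D4 is not a chord tone.
It is approached by step down from E4 and left by leap up to G4.
Step in, leap out — an escape tone.
The harmony at that moment is C major triad (C, E, G); D4 is not a chord tone.
It is approached by leap up from G3 and left by step down to C4.
Leap in, step out — an appoggiatura.
The harmony at that moment is G major triad (G, B, D); C5 is not a chord tone.
It is approached by step up from B4 and left by step up to D5.
Step in, step out in the same direction — a passing tone.

D4 (beat 2) — escape tone; D4 (beat 6) — appoggiatura; C5 (beat 10) — passing tone.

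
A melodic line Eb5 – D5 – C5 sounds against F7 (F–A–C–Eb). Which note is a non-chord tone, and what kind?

The harmony at that moment is F dominant seventh chord (F, A, C, Eb); D5 is not a chord tone.
It is approached by step down from Eb5 and left by step down to C5.
Step in, step out in the same direction — a passing tone.

D5 is a passing tone.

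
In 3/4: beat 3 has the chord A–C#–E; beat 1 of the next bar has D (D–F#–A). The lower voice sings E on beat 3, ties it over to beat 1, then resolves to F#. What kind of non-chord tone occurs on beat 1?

The harmony at that moment is D major triad (D, F#, A); E is not a chord tone.
It is held over (the same pitch as the preceding E) and left by step up to F#.
Held over from the previous chord and resolving up by step — a retardation.

Retardation.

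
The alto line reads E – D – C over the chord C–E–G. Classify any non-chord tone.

The harmony at that moment is C major triad (C, E, G); D is not a chord tone.
It is approached by step down from E and left by step down to C.
Step in, step out in the same direction — a passing tone.

D is a passing tone.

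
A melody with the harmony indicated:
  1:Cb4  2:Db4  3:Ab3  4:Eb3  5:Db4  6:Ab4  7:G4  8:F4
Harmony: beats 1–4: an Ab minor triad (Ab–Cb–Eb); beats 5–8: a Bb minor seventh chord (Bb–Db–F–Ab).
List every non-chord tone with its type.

Db4 (beat 2) — escape tone; G4 (beat 7) — passing tone.

The harmony at that moment is Ab minor triad (Ab, Cb, Eb); Db4 is not a chord tone.
It is approached by step up from Cb4 and left by leap down to Ab3.
Step in, leap out — an escape tone.
The harmony at that moment is Bb minor seventh chord (Bb, Db, F, Ab); G4 is not a chord tone.
It is approached by step down from Ab4 and left by step down to F4.
Step in, step out in the same direction — a passing tone.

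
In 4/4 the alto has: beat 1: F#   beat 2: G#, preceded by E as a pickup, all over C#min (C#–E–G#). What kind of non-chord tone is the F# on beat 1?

The harmony at that moment is C# minor triad (C#, E, G#); F# is not a chord tone.
It is approached by step up from E and left by step up to G#.
Step in, step out in the same direction — a passing tone.

Passing tone.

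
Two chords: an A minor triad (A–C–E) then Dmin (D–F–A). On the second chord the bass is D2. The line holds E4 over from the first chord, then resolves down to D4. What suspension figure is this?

9–8 suspension.

At the second chord the bass is D2. The suspended E4 lies a ninth above the bass; after resolving down by step to D4, the interval above the bass becomes an octave.
Suspension figures are named by those two intervals: 9–8.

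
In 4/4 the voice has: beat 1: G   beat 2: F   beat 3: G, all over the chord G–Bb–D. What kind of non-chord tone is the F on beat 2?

Lower neighbor tone.

The harmony at that moment is G minor triad (G, Bb, D); F is not a chord tone.
It is approached by step down from G and left by step up to G.
Step away and step back to the same note — a neighbor tone (lower neighbor).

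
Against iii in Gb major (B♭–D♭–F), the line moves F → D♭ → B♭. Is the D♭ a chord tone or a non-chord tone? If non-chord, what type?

Bb minor triad contains B♭, D♭, F; D♭ is the third, so it is a chord tone.

Chord tone (the third of Bb minor triad).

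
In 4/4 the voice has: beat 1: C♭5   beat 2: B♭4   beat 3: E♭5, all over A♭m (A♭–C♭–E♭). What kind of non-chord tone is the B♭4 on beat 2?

The harmony at that moment is A♭ minor triad (A♭, C♭, E♭); B♭4 is not a chord tone.
It is approached by step down from C♭5 and left by leap up to E♭5.
Step in, leap out, on a weak beat — an escape tone.

Escape tone.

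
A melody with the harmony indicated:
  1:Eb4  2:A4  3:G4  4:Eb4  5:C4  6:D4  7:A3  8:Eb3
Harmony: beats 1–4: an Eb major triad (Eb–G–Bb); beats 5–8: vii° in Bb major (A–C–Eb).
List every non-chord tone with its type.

The harmony at that moment is Eb major triad (Eb, G, Bb); A4 is not a chord tone.
It is approached by leap up from Eb4 and left by step down to G4.
Leap in, step out — an appoggiatura.
The harmony at that moment is A diminished triad (A, C, Eb); D4 is not a chord tone.
It is approached by step up from C4 and left by leap down to A3.
Step in, leap out — an escape tone.

A4 (beat 2) — appoggiatura; D4 (beat 6) — escape tone.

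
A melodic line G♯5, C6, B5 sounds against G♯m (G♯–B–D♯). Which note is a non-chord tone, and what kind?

C6 is an appoggiatura.

The harmony at that moment is G♯ minor triad (G♯, B, D♯); C6 is not a chord tone.
It is approached by leap up from G♯5 and left by step down to B5.
Leap in, step out — an appoggiatura.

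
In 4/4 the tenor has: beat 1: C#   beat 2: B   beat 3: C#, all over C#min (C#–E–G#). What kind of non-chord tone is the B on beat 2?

The harmony at that moment is C# minor triad (C#, E, G#); B is not a chord tone.
It is approached by step down from C# and left by step up to C#.
Step away and step back to the same note — a neighbor tone (lower neighbor).

Lower neighbor tone.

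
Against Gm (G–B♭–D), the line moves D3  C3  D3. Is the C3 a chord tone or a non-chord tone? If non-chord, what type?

Non-chord tone — a neighbor tone.

The harmony at that moment is G minor triad (G, B♭, D); C3 is not a chord tone.
It is approached by step down from D3 and left by step up to D3.
Step away and step back to the same note — a neighbor tone (lower neighbor).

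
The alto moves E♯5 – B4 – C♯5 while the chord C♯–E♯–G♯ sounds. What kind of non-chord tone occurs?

B4 is an appoggiatura.

The harmony at that moment is C♯ major triad (C♯, E♯, G♯); B4 is not a chord tone.
It is approached by leap down from E♯5 and left by step up to C♯5.
Leap in, step out — an appoggiatura.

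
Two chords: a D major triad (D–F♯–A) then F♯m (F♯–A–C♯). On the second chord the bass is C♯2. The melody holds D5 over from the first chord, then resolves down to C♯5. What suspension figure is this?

9–8 suspension.

At the second chord the bass is C♯2. The suspended D5 lies a ninth above the bass; after resolving down by step to C♯5, the interval above the bass becomes an octave.
Suspension figures are named by those two intervals: 9–8.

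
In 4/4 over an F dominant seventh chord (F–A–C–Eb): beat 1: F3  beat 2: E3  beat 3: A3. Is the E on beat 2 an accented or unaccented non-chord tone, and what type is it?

Unaccented escape tone.

The harmony at that moment is F dominant seventh chord (F, A, C, Eb); E3 is not a chord tone.
It is approached by step down from F3 and left by leap up to A3.
Step in, leap out — an escape tone.
It falls on a weak beat, so it is unaccented.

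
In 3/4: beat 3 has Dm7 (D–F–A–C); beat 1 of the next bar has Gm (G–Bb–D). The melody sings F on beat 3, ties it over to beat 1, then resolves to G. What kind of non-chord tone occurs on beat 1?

Retardation.

The harmony at that moment is G minor triad (G, Bb, D); F is not a chord tone.
It is held over (the same pitch as the preceding F) and left by step up to G.
Held over from the previous chord and resolving up by step — a retardation.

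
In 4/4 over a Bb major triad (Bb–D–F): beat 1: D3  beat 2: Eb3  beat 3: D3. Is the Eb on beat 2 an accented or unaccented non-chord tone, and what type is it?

The harmony at that moment is Bb major triad (Bb, D, F); Eb3 is not a chord tone.
It is approached by step up from D3 and left by step down to D3.
Step away and step back to the same note — a neighbor tone (upper neighbor).
It falls on a weak beat, so it is unaccented.

Unaccented neighbor tone.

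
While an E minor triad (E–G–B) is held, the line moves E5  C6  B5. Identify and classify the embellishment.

The harmony at that moment is E minor triad (E, G, B); C6 is not a chord tone.
It is approached by leap up from E5 and left by step down to B5.
Leap in, step out — an appoggiatura.

C6 is an appoggiatura.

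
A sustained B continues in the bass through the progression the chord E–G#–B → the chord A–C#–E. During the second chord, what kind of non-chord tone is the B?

Pedal tone (pedal point).

The harmony at that moment is A major triad (A, C#, E); B is not a chord tone.
It is held over (the same pitch as the preceding B) and then sustained as the same pitch into the next harmony.
Sustained through a change of harmony — a pedal tone.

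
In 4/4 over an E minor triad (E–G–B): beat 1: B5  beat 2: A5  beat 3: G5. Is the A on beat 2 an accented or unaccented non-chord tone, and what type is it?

The harmony at that moment is E minor triad (E, G, B); A5 is not a chord tone.
It is approached by step down from B5 and left by step down to G5.
Step in, step out in the same direction — a passing tone.
It falls on a weak beat, so it is unaccented.

Unaccented passing tone.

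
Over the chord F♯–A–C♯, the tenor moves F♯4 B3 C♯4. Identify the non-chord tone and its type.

The harmony at that moment is F♯ minor triad (F♯, A, C♯); B3 is not a chord tone.
It is approached by leap down from F♯4 and left by step up to C♯4.
Leap in, step out — an appoggiatura.

B3 is an appoggiatura.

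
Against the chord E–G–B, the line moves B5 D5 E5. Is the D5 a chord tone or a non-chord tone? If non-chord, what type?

Non-chord tone — an appoggiatura.

The harmony at that moment is E minor triad (E, G, B); D5 is not a chord tone.
It is approached by leap down from B5 and left by step up to E5.
Leap in, step out — an appoggiatura.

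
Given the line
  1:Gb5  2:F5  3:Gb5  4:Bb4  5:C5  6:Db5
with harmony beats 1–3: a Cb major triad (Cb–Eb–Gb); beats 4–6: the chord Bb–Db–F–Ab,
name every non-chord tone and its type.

The harmony at that moment is Cb major triad (Cb, Eb, Gb); F5 is not a chord tone.
It is approached by step down from Gb5 and left by step up to Gb5.
Step away and step back to the same note — a neighbor tone (lower neighbor).
The harmony at that moment is Bb minor seventh chord (Bb, Db, F, Ab); C5 is not a chord tone.
It is approached by step up from Bb4 and left by step up to Db5.
Step in, step out in the same direction — a passing tone.

F5 (beat 2) — neighbor tone; C5 (beat 5) — passing tone.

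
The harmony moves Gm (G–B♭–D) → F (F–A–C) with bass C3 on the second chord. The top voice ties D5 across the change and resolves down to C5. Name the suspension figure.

At the second chord the bass is C3. The suspended D5 lies a ninth above the bass; after resolving down by step to C5, the interval above the bass becomes an octave.
Suspension figures are named by those two intervals: 9–8.

9–8 suspension.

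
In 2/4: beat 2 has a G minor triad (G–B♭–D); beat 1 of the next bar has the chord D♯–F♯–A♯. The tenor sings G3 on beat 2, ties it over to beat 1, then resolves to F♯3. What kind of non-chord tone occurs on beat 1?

Suspension.

The harmony at that moment is D♯ minor triad (D♯, F♯, A♯); G3 is not a chord tone.
It is held over (the same pitch as the preceding G3) and left by step down to F♯3.
Held over from the previous chord and resolving down by step — a suspension.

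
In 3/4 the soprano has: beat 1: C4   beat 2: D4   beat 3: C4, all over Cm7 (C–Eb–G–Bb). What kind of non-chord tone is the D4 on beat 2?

Upper neighbor tone.

The harmony at that moment is C minor seventh chord (C, Eb, G, Bb); D4 is not a chord tone.
It is approached by step up from C4 and left by step down to C4.
Step away and step back to the same note — a neighbor tone (upper neighbor).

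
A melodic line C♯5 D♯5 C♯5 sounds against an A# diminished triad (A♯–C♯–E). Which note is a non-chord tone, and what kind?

The harmony at that moment is A♯ diminished triad (A♯, C♯, E); D♯5 is not a chord tone.
It is approached by step up from C♯5 and left by step down to C♯5.
Step away and step back to the same note — a neighbor tone (upper neighbor).

D♯5 is a neighbor tone.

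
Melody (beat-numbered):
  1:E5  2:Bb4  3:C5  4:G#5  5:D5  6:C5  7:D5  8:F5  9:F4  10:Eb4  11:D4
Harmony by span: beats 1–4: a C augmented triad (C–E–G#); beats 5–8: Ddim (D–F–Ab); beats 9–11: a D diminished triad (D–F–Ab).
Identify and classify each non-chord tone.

Bb4 (beat 2) — appoggiatura; C5 (beat 6) — neighbor tone; Eb4 (beat 10) — passing tone.

The harmony at that moment is C augmented triad (C, E, G#); Bb4 is not a chord tone.
It is approached by leap down from E5 and left by step up to C5.
Leap in, step out — an appoggiatura.
The harmony at that moment is D diminished triad (D, F, Ab); C5 is not a chord tone.
It is approached by step down from D5 and left by step up to D5.
Step away and step back to the same note — a neighbor tone (lower neighbor).
The harmony at that moment is D diminished triad (D, F, Ab); Eb4 is not a chord tone.
It is approached by step down from F4 and left by step down to D4.
Step in, step out in the same direction — a passing tone.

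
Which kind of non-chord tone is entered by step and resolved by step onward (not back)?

Passing tone.

Approach: by step. Departure: by step, continuing in the same direction.
Stepwise on both sides with no change of direction means the note fills in the space between two different chord tones — a passing tone. (Had it turned back to its starting note it would be a neighbor tone instead.)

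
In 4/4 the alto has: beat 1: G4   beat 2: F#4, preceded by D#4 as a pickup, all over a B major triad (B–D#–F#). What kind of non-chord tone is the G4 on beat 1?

The harmony at that moment is B major triad (B, D#, F#); G4 is not a chord tone.
It is approached by leap up from D#4 and left by step down to F#4.
Leap in, step out, metrically accented — an appoggiatura.

Appoggiatura.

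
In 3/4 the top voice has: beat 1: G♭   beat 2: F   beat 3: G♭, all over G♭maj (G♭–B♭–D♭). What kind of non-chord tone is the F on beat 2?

Lower neighbor tone.

The harmony at that moment is G♭ major triad (G♭, B♭, D♭); F is not a chord tone.
It is approached by step down from G♭ and left by step up to G♭.
Step away and step back to the same note — a neighbor tone (lower neighbor).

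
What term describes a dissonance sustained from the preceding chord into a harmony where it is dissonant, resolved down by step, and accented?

Suspension.

Approach: by preparation — the pitch is first a chord tone, then held (tied or repeated) while the harmony changes under it. Departure: down by step. Metric position: strong.
A prepared dissonance that resolves downward by step — a suspension. (The same figure resolving upward would be a retardation.)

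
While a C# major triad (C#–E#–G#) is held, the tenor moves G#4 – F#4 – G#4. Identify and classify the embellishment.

The harmony at that moment is C# major triad (C#, E#, G#); F#4 is not a chord tone.
It is approached by step down from G#4 and left by step up to G#4.
Step away and step back to the same note — a neighbor tone (lower neighbor).

F#4 is a neighbor tone.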